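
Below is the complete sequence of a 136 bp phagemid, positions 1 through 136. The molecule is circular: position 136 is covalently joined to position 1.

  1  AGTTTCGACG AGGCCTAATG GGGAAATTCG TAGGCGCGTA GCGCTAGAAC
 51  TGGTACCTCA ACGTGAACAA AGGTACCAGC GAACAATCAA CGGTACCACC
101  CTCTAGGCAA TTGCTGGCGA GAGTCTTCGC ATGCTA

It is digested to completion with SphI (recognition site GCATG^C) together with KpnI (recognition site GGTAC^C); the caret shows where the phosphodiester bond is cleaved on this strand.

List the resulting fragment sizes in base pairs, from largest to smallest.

59, 37, 20, 20 bp

The SphI site (GCATGC) starts at position 129.
SphI cuts after base 5 of each site (before the last base), so after position 133.
KpnI sites (GGTACC) start at positions 52, 72, 92.
KpnI cuts after base 5 of each site (before the last base), so after positions 56, 76, 96.
Combined cut positions: 56, 76, 96, 133.
Circular molecule, 4 cuts → 4 fragments:
  57–76 → 20 bp
  77–96 → 20 bp
  97–133 → 37 bp
  134–136 then 1–56 → 3 + 56 = 59 bp
Sorted largest to smallest: 59, 37, 20, 20 bp.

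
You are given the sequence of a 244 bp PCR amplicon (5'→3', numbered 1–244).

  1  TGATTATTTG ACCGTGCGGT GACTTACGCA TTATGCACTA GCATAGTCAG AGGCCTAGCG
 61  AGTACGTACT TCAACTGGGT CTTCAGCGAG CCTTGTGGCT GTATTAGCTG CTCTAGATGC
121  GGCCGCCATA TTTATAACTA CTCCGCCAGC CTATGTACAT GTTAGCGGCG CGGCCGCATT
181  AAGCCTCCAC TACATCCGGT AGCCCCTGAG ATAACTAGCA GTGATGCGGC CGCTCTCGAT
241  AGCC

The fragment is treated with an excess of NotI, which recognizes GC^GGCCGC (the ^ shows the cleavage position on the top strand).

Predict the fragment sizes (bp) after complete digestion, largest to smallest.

NotI sites (GCGGCCGC) start at positions 119, 170, 226.
NotI cuts after base 2 of each site, so after positions 120, 171, 227.
Linear molecule, 3 cuts → 4 fragments:
  1–120 → 120 bp
  121–171 → 51 bp
  172–227 → 56 bp
  228–244 → 17 bp
Sorted largest to smallest: 120, 56, 51, 17 bp.

120, 56, 51, 17 bp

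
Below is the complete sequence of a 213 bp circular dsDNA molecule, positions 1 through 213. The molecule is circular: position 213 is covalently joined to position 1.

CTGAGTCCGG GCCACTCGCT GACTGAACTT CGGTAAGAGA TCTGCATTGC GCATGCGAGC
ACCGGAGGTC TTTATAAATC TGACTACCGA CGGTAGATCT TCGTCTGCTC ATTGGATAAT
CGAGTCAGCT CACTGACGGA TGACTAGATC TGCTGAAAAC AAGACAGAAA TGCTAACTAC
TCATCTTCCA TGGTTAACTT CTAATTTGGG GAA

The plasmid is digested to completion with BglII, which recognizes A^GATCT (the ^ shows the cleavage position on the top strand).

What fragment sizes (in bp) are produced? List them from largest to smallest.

105, 57, 51 bp

BglII sites (AGATCT) start at positions 38, 95, 146.
BglII cuts after the first base of each site, so after positions 38, 95, 146.
Circular molecule, 3 cuts → 3 fragments:
  39–95 → 57 bp
  96–146 → 51 bp
  147–213 then 1–38 → 67 + 38 = 105 bp
Sorted largest to smallest: 105, 57, 51 bp.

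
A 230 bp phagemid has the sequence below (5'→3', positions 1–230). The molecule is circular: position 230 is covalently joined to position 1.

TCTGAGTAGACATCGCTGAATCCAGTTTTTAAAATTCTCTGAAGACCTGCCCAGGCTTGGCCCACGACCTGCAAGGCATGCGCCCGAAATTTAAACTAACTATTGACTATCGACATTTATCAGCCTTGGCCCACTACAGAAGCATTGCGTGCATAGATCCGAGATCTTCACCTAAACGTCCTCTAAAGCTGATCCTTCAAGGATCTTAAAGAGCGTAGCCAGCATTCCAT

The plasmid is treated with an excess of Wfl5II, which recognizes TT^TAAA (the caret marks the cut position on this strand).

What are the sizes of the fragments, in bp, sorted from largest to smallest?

168, 62 bp

Wfl5II sites (TTTAAA) start at positions 28, 90.
Wfl5II cuts after base 2 of each site, so after positions 29, 91.
Circular molecule, 2 cuts → 2 fragments:
  30–91 → 62 bp
  92–230 then 1–29 → 139 + 29 = 168 bp
Sorted largest to smallest: 168, 62 bp.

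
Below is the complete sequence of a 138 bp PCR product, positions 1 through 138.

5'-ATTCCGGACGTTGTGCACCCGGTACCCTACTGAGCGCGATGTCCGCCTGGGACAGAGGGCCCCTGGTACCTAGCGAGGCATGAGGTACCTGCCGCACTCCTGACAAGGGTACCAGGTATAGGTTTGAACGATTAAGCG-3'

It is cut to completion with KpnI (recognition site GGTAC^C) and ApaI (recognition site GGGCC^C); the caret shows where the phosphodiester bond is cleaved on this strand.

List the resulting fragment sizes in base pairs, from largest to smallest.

36, 26, 25, 24, 19, 8 bp

KpnI sites (GGTACC) start at positions 21, 65, 84, 108.
KpnI cuts after base 5 of each site (before the last base), so after positions 25, 69, 88, 112.
The ApaI site (GGGCCC) starts at position 57.
ApaI cuts after base 5 of each site (before the last base), so after position 61.
Combined cut positions: 25, 61, 69, 88, 112.
Linear molecule, 5 cuts → 6 fragments:
  1–25 → 25 bp
  26–61 → 36 bp
  62–69 → 8 bp
  70–88 → 19 bp
  89–112 → 24 bp
  113–138 → 26 bp
Sorted largest to smallest: 36, 26, 25, 24, 19, 8 bp.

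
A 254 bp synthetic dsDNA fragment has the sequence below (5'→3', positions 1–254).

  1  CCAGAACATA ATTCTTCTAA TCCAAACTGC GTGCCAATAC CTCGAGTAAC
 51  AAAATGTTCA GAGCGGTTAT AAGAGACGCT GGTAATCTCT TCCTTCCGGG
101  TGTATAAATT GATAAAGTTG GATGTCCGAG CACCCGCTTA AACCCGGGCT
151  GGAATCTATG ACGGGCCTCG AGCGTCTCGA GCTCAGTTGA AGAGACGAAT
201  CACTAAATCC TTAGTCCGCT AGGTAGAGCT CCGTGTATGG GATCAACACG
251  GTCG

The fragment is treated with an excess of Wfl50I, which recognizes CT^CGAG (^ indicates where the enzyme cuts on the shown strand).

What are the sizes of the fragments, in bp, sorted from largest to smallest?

Wfl50I sites (CTCGAG) start at positions 41, 167, 176.
Wfl50I cuts after base 2 of each site, so after positions 42, 168, 177.
Linear molecule, 3 cuts → 4 fragments:
  1–42 → 42 bp
  43–168 → 126 bp
  169–177 → 9 bp
  178–254 → 77 bp
Sorted largest to smallest: 126, 77, 42, 9 bp.

126, 77, 42, 9 bp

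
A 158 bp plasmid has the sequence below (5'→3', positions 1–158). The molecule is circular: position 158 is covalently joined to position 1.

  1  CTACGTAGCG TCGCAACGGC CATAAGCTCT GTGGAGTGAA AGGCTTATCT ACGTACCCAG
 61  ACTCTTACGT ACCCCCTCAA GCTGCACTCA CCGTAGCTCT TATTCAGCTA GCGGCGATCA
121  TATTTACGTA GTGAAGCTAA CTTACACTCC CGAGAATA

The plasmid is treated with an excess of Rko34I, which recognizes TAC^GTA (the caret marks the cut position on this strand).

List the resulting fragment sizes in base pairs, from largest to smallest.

59, 48, 35, 16 bp

Rko34I sites (TACGTA) start at positions 2, 50, 66, 125.
Rko34I cuts after base 3 of each site, so after positions 4, 52, 68, 127.
Circular molecule, 4 cuts → 4 fragments:
  5–52 → 48 bp
  53–68 → 16 bp
  69–127 → 59 bp
  128–158 then 1–4 → 31 + 4 = 35 bp
Sorted largest to smallest: 59, 48, 35, 16 bp.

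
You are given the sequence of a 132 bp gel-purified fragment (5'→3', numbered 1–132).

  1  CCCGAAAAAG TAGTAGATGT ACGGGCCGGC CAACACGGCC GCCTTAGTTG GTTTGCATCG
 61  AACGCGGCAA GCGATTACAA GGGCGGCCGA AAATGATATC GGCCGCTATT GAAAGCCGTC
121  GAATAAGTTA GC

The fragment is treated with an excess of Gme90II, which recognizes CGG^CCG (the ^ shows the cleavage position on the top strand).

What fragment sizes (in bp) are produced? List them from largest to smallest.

48, 38, 30, 16 bp

Gme90II sites (CGGCCG) start at positions 36, 84, 100.
Gme90II cuts after base 3 of each site, so after positions 38, 86, 102.
Linear molecule, 3 cuts → 4 fragments:
  1–38 → 38 bp
  39–86 → 48 bp
  87–102 → 16 bp
  103–132 → 30 bp
Sorted largest to smallest: 48, 38, 30, 16 bp.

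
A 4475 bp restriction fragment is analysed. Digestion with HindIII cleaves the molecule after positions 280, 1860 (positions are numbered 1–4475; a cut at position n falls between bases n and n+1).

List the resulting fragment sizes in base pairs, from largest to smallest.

Linear molecule, 2 cuts → 3 fragments:
  280 − 0 = 280 bp
  1860 − 280 = 1580 bp
  4475 − 1860 = 2615 bp
Sorted largest to smallest: 2615, 1580, 280 bp.

2615, 1580, 280 bp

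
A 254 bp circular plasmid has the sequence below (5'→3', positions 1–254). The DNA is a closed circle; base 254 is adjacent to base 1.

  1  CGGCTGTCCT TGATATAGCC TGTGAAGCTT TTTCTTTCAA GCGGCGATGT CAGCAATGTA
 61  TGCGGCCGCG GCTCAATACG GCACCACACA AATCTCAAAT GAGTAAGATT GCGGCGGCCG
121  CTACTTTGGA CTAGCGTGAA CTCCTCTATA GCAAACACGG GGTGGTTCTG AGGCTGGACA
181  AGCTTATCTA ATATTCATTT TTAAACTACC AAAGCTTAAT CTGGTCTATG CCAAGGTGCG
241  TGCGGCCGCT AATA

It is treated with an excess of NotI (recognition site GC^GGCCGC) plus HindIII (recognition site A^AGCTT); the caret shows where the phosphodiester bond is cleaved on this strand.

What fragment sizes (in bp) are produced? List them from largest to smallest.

NotI sites (GCGGCCGC) start at positions 62, 114, 242.
NotI cuts after base 2 of each site, so after positions 63, 115, 243.
HindIII sites (AAGCTT) start at positions 25, 180, 212.
HindIII cuts after the first base of each site, so after positions 25, 180, 212.
Combined cut positions: 25, 63, 115, 180, 212, 243.
Circular molecule, 6 cuts → 6 fragments:
  26–63 → 38 bp
  64–115 → 52 bp
  116–180 → 65 bp
  181–212 → 32 bp
  213–243 → 31 bp
  244–254 then 1–25 → 11 + 25 = 36 bp
Sorted largest to smallest: 65, 52, 38, 36, 32, 31 bp.

65, 52, 38, 36, 32, 31 bp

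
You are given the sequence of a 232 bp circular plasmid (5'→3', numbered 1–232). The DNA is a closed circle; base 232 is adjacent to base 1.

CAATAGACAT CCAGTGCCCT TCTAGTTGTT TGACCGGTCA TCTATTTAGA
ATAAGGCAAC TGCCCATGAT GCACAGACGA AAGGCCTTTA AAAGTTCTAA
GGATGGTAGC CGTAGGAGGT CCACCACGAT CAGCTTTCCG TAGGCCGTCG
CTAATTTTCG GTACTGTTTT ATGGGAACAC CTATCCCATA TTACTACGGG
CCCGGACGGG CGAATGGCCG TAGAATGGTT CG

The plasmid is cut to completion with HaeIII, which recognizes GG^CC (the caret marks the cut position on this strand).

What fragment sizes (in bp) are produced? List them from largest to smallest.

99, 60, 56, 17 bp

HaeIII sites (GGCC) start at positions 83, 143, 199, 216.
HaeIII cuts after base 2 of each site, so after positions 84, 144, 200, 217.
Circular molecule, 4 cuts → 4 fragments:
  85–144 → 60 bp
  145–200 → 56 bp
  201–217 → 17 bp
  218–232 then 1–84 → 15 + 84 = 99 bp
Sorted largest to smallest: 99, 60, 56, 17 bp.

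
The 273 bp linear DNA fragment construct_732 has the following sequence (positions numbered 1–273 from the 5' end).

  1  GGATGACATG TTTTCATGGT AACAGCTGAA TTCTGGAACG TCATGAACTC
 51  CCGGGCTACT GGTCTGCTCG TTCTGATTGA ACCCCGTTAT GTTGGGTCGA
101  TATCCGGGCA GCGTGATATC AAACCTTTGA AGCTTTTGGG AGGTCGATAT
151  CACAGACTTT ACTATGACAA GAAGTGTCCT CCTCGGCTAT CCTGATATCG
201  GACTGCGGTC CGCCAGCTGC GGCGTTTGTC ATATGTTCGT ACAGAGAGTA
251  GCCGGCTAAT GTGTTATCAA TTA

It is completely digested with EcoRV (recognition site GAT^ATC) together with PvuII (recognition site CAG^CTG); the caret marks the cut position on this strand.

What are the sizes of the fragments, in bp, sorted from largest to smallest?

76, 57, 48, 31, 25, 20, 16 bp

EcoRV sites (GATATC) start at positions 99, 115, 146, 194.
EcoRV cuts after base 3 of each site, so after positions 101, 117, 148, 196.
PvuII sites (CAGCTG) start at positions 23, 214.
PvuII cuts after base 3 of each site, so after positions 25, 216.
Combined cut positions: 25, 101, 117, 148, 196, 216.
Linear molecule, 6 cuts → 7 fragments:
  1–25 → 25 bp
  26–101 → 76 bp
  102–117 → 16 bp
  118–148 → 31 bp
  149–196 → 48 bp
  197–216 → 20 bp
  217–273 → 57 bp
Sorted largest to smallest: 76, 57, 48, 31, 25, 20, 16 bp.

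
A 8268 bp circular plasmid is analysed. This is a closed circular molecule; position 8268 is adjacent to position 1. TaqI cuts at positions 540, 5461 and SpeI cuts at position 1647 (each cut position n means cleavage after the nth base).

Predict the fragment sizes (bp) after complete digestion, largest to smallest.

Combined cut positions (sorted): 540, 1647, 5461.
Circular molecule, 3 cuts → 3 fragments:
  1647 − 540 = 1107 bp
  5461 − 1647 = 3814 bp
  wrap: 8268 − 5461 + 540 = 3347 bp
Sorted largest to smallest: 3814, 3347, 1107 bp.

3814, 3347, 1107 bp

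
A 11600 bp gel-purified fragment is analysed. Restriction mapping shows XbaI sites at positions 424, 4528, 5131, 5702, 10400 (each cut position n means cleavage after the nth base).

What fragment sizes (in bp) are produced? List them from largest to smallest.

4698, 4104, 1200, 603, 571, 424 bp

Linear molecule, 5 cuts → 6 fragments:
  424 − 0 = 424 bp
  4528 − 424 = 4104 bp
  5131 − 4528 = 603 bp
  5702 − 5131 = 571 bp
  10400 − 5702 = 4698 bp
  11600 − 10400 = 1200 bp
Sorted largest to smallest: 4698, 4104, 1200, 603, 571, 424 bp.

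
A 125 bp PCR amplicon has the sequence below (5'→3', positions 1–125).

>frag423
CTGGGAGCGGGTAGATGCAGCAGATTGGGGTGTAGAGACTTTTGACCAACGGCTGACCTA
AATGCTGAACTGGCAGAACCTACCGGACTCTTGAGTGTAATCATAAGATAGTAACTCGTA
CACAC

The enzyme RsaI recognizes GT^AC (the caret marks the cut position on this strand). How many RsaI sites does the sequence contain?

GTAC occurs starting at position 118.
RsaI cuts at 1 site.

1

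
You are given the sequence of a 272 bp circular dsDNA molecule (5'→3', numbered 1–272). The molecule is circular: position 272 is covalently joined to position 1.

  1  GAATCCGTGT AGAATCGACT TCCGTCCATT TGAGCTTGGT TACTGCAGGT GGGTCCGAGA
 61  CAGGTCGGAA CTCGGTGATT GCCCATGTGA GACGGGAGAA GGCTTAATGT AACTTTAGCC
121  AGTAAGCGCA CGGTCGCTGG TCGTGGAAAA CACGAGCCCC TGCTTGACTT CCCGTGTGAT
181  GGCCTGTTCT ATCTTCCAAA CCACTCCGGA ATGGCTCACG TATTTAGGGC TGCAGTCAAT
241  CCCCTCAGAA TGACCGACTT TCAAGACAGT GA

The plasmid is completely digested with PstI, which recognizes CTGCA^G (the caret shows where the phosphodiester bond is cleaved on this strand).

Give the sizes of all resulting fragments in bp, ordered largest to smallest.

PstI sites (CTGCAG) start at positions 43, 230.
PstI cuts after base 5 of each site (before the last base), so after positions 47, 234.
Circular molecule, 2 cuts → 2 fragments:
  48–234 → 187 bp
  235–272 then 1–47 → 38 + 47 = 85 bp
Sorted largest to smallest: 187, 85 bp.

187, 85 bp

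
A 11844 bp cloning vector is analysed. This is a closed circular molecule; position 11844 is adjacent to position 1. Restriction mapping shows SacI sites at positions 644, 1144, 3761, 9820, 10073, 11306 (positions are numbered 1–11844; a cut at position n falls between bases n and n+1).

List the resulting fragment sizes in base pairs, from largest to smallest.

Circular molecule, 6 cuts → 6 fragments:
  1144 − 644 = 500 bp
  3761 − 1144 = 2617 bp
  9820 − 3761 = 6059 bp
  10073 − 9820 = 253 bp
  11306 − 10073 = 1233 bp
  wrap: 11844 − 11306 + 644 = 1182 bp
Sorted largest to smallest: 6059, 2617, 1233, 1182, 500, 253 bp.

6059, 2617, 1233, 1182, 500, 253 bp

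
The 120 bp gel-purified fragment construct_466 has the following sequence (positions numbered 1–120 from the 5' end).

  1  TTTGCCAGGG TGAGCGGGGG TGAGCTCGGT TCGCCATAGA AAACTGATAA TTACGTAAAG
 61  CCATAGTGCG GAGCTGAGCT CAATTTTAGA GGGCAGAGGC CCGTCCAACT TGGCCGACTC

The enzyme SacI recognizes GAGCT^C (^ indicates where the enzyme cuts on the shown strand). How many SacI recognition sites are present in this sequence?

GAGCTC occurs starting at positions 22, 76.
SacI cuts at 2 sites.

2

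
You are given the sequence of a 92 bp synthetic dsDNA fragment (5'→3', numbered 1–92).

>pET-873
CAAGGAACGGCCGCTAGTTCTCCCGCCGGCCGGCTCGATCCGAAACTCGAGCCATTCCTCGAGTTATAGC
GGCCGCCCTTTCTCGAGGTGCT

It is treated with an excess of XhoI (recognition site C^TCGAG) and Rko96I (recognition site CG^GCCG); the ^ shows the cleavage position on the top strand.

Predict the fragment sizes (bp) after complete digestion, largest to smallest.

19, 18, 13, 12, 11, 10, 9 bp

XhoI sites (CTCGAG) start at positions 46, 58, 82.
XhoI cuts after the first base of each site, so after positions 46, 58, 82.
Rko96I sites (CGGCCG) start at positions 8, 27, 70.
Rko96I cuts after base 2 of each site, so after positions 9, 28, 71.
Combined cut positions: 9, 28, 46, 58, 71, 82.
Linear molecule, 6 cuts → 7 fragments:
  1–9 → 9 bp
  10–28 → 19 bp
  29–46 → 18 bp
  47–58 → 12 bp
  59–71 → 13 bp
  72–82 → 11 bp
  83–92 → 10 bp
Sorted largest to smallest: 19, 18, 13, 12, 11, 10, 9 bp.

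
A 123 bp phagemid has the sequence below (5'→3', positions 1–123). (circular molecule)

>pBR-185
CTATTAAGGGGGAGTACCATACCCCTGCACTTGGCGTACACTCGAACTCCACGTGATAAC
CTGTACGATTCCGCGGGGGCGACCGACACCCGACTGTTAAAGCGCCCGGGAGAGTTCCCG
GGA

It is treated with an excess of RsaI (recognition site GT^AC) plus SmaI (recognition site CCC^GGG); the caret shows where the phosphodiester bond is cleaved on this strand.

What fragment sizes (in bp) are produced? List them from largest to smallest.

RsaI sites (GTAC) start at positions 14, 36, 63.
RsaI cuts after base 2 of each site, so after positions 15, 37, 64.
SmaI sites (CCCGGG) start at positions 105, 117.
SmaI cuts after base 3 of each site, so after positions 107, 119.
Combined cut positions: 15, 37, 64, 107, 119.
Circular molecule, 5 cuts → 5 fragments:
  16–37 → 22 bp
  38–64 → 27 bp
  65–107 → 43 bp
  108–119 → 12 bp
  120–123 then 1–15 → 4 + 15 = 19 bp
Sorted largest to smallest: 43, 27, 22, 19, 12 bp.

43, 27, 22, 19, 12 bp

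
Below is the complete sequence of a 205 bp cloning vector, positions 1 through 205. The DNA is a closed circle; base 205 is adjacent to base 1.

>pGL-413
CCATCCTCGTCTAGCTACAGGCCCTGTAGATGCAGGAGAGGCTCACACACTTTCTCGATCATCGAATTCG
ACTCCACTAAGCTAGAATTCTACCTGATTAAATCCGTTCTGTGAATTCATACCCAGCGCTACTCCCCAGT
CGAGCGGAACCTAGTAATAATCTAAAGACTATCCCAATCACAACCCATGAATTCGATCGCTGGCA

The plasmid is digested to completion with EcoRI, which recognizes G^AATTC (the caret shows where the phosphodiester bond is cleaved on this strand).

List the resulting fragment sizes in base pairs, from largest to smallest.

EcoRI sites (GAATTC) start at positions 64, 85, 113, 189.
EcoRI cuts after the first base of each site, so after positions 64, 85, 113, 189.
Circular molecule, 4 cuts → 4 fragments:
  65–85 → 21 bp
  86–113 → 28 bp
  114–189 → 76 bp
  190–205 then 1–64 → 16 + 64 = 80 bp
Sorted largest to smallest: 80, 76, 28, 21 bp.

80, 76, 28, 21 bp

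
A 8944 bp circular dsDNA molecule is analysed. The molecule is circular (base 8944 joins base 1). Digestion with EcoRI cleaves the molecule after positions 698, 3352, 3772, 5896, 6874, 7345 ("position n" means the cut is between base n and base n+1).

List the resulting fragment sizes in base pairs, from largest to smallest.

Circular molecule, 6 cuts → 6 fragments:
  3352 − 698 = 2654 bp
  3772 − 3352 = 420 bp
  5896 − 3772 = 2124 bp
  6874 − 5896 = 978 bp
  7345 − 6874 = 471 bp
  wrap: 8944 − 7345 + 698 = 2297 bp
Sorted largest to smallest: 2654, 2297, 2124, 978, 471, 420 bp.

2654, 2297, 2124, 978, 471, 420 bp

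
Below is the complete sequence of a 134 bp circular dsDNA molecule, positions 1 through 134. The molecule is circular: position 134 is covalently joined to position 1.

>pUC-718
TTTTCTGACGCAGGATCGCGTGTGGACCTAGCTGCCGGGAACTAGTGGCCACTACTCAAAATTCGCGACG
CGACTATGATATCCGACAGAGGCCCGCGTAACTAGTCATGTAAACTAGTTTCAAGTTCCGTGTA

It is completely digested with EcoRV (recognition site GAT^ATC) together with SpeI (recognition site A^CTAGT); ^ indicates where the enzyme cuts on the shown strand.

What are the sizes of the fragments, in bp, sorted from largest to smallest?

The EcoRV site (GATATC) starts at position 78.
EcoRV cuts after base 3 of each site, so after position 80.
SpeI sites (ACTAGT) start at positions 41, 101, 114.
SpeI cuts after the first base of each site, so after positions 41, 101, 114.
Combined cut positions: 41, 80, 101, 114.
Circular molecule, 4 cuts → 4 fragments:
  42–80 → 39 bp
  81–101 → 21 bp
  102–114 → 13 bp
  115–134 then 1–41 → 20 + 41 = 61 bp
Sorted largest to smallest: 61, 39, 21, 13 bp.

61, 39, 21, 13 bp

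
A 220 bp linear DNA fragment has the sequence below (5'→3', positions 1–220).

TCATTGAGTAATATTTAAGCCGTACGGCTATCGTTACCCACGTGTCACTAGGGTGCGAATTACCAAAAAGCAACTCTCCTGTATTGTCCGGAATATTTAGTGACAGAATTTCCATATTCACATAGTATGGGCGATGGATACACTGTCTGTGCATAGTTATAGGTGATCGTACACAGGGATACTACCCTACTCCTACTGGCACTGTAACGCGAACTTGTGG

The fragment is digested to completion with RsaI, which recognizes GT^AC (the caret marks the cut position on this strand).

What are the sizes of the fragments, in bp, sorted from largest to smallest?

147, 50, 23 bp

RsaI sites (GTAC) start at positions 22, 169.
RsaI cuts after base 2 of each site, so after positions 23, 170.
Linear molecule, 2 cuts → 3 fragments:
  1–23 → 23 bp
  24–170 → 147 bp
  171–220 → 50 bp
Sorted largest to smallest: 147, 50, 23 bp.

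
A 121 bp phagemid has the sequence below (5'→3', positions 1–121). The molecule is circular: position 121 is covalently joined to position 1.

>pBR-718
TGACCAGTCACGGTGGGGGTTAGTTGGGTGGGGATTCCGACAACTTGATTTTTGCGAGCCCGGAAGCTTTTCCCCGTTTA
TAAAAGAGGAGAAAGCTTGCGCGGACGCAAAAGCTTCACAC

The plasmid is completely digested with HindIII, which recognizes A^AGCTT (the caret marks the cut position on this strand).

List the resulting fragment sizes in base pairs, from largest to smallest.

74, 29, 18 bp

HindIII sites (AAGCTT) start at positions 64, 93, 111.
HindIII cuts after the first base of each site, so after positions 64, 93, 111.
Circular molecule, 3 cuts → 3 fragments:
  65–93 → 29 bp
  94–111 → 18 bp
  112–121 then 1–64 → 10 + 64 = 74 bp
Sorted largest to smallest: 74, 29, 18 bp.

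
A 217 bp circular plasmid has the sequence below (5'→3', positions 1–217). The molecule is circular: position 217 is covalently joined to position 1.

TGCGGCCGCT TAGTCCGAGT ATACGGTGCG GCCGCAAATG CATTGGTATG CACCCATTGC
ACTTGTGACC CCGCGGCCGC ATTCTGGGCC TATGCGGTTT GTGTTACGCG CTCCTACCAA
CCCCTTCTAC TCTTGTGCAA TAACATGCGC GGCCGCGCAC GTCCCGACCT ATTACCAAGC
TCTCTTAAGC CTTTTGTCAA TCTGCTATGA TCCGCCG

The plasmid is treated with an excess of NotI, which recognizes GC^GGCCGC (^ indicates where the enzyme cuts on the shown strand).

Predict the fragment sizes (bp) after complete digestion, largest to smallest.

76, 70, 45, 26 bp

NotI sites (GCGGCCGC) start at positions 2, 28, 73, 149.
NotI cuts after base 2 of each site, so after positions 3, 29, 74, 150.
Circular molecule, 4 cuts → 4 fragments:
  4–29 → 26 bp
  30–74 → 45 bp
  75–150 → 76 bp
  151–217 then 1–3 → 67 + 3 = 70 bp
Sorted largest to smallest: 76, 70, 45, 26 bp.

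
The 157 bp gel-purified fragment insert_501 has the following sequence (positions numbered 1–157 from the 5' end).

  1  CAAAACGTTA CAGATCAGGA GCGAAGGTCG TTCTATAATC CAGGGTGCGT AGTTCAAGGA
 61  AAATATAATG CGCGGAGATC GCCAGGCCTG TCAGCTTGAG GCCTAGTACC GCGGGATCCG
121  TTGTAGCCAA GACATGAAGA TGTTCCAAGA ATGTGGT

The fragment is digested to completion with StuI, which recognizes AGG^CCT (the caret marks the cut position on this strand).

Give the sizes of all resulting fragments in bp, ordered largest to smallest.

86, 56, 15 bp

StuI sites (AGGCCT) start at positions 84, 99.
StuI cuts after base 3 of each site, so after positions 86, 101.
Linear molecule, 2 cuts → 3 fragments:
  1–86 → 86 bp
  87–101 → 15 bp
  102–157 → 56 bp
Sorted largest to smallest: 86, 56, 15 bp.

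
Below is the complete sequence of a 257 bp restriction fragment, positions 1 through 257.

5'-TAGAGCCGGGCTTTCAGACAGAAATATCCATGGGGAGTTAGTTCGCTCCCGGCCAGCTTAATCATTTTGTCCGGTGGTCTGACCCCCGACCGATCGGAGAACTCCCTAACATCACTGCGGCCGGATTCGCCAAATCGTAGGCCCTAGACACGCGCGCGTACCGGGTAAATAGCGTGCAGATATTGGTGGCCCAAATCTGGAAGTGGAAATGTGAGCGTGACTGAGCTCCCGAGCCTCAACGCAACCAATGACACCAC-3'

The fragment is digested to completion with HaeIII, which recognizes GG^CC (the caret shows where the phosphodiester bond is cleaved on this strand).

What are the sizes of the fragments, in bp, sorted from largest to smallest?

HaeIII sites (GGCC) start at positions 51, 119, 140, 188.
HaeIII cuts after base 2 of each site, so after positions 52, 120, 141, 189.
Linear molecule, 4 cuts → 5 fragments:
  1–52 → 52 bp
  53–120 → 68 bp
  121–141 → 21 bp
  142–189 → 48 bp
  190–257 → 68 bp
Sorted largest to smallest: 68, 68, 52, 48, 21 bp.

68, 68, 52, 48, 21 bp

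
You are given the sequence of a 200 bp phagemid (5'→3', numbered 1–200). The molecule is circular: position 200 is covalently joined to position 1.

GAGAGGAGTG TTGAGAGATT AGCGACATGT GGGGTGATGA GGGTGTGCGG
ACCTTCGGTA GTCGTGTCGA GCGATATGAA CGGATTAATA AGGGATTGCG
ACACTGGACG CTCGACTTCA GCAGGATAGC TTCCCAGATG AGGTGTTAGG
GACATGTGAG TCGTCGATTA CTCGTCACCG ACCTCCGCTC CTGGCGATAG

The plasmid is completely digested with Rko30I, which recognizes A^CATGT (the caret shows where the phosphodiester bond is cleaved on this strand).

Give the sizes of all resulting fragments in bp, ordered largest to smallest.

127, 73 bp

Rko30I sites (ACATGT) start at positions 25, 152.
Rko30I cuts after the first base of each site, so after positions 25, 152.
Circular molecule, 2 cuts → 2 fragments:
  26–152 → 127 bp
  153–200 then 1–25 → 48 + 25 = 73 bp
Sorted largest to smallest: 127, 73 bp.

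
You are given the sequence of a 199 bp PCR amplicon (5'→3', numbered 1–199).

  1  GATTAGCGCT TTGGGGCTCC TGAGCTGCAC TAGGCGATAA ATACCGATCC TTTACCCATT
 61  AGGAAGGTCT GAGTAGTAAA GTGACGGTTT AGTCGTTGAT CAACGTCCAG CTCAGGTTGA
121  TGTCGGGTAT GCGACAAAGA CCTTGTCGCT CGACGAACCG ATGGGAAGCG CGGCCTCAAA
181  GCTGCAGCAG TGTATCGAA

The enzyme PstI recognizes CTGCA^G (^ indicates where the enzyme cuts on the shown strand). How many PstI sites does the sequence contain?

CTGCAG occurs starting at position 182.
PstI cuts at 1 site.

1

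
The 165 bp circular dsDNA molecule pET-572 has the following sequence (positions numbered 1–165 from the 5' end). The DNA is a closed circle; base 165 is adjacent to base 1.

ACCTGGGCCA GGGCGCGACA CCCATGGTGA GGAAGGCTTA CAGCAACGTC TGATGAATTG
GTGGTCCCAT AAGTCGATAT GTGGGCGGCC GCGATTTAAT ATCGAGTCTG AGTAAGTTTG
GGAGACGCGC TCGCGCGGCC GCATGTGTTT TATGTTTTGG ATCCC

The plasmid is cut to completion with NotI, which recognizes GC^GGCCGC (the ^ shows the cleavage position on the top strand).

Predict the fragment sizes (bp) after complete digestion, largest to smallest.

NotI sites (GCGGCCGC) start at positions 85, 135.
NotI cuts after base 2 of each site, so after positions 86, 136.
Circular molecule, 2 cuts → 2 fragments:
  87–136 → 50 bp
  137–165 then 1–86 → 29 + 86 = 115 bp
Sorted largest to smallest: 115, 50 bp.

115, 50 bp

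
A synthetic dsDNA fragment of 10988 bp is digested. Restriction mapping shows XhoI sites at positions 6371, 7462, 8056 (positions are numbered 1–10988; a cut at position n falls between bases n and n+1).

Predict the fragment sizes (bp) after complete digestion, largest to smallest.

6371, 2932, 1091, 594 bp

Linear molecule, 3 cuts → 4 fragments:
  6371 − 0 = 6371 bp
  7462 − 6371 = 1091 bp
  8056 − 7462 = 594 bp
  10988 − 8056 = 2932 bp
Sorted largest to smallest: 6371, 2932, 1091, 594 bp.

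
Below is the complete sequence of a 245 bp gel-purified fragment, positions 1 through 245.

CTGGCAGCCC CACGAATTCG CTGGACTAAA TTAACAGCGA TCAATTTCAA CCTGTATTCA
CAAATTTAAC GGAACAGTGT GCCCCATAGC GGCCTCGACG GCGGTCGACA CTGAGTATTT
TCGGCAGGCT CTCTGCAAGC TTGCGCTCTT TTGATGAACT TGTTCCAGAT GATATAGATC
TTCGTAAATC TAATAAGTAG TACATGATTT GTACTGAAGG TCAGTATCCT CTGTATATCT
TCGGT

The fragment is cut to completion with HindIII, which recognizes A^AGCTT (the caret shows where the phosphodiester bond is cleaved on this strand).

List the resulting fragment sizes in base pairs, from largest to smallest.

137, 108 bp

The HindIII site (AAGCTT) starts at position 137.
HindIII cuts after the first base of each site, so after position 137.
Linear molecule, 1 cut → 2 fragments:
  1–137 → 137 bp
  138–245 → 108 bp
Sorted largest to smallest: 137, 108 bp.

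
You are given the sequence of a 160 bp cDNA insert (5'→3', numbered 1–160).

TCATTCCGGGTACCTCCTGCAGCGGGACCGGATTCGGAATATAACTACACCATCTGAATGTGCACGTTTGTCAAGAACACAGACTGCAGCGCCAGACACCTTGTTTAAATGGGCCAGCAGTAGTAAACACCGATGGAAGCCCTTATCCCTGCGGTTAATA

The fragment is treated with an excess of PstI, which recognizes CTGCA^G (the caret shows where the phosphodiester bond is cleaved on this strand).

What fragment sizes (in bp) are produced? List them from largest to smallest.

72, 67, 21 bp

PstI sites (CTGCAG) start at positions 17, 84.
PstI cuts after base 5 of each site (before the last base), so after positions 21, 88.
Linear molecule, 2 cuts → 3 fragments:
  1–21 → 21 bp
  22–88 → 67 bp
  89–160 → 72 bp
Sorted largest to smallest: 72, 67, 21 bp.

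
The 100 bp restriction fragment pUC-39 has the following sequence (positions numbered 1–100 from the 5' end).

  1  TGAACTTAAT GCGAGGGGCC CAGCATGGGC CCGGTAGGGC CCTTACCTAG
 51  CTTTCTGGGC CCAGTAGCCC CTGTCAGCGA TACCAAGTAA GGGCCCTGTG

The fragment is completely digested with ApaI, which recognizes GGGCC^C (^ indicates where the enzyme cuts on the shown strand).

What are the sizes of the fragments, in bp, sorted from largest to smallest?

ApaI sites (GGGCCC) start at positions 16, 27, 37, 57, 91.
ApaI cuts after base 5 of each site (before the last base), so after positions 20, 31, 41, 61, 95.
Linear molecule, 5 cuts → 6 fragments:
  1–20 → 20 bp
  21–31 → 11 bp
  32–41 → 10 bp
  42–61 → 20 bp
  62–95 → 34 bp
  96–100 → 5 bp
Sorted largest to smallest: 34, 20, 20, 11, 10, 5 bp.

34, 20, 20, 11, 10, 5 bp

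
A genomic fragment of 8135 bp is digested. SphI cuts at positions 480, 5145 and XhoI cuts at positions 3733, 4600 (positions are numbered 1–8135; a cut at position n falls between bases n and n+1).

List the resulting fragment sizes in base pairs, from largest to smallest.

3253, 2990, 867, 545, 480 bp

Combined cut positions (sorted): 480, 3733, 4600, 5145.
Linear molecule, 4 cuts → 5 fragments:
  480 − 0 = 480 bp
  3733 − 480 = 3253 bp
  4600 − 3733 = 867 bp
  5145 − 4600 = 545 bp
  8135 − 5145 = 2990 bp
Sorted largest to smallest: 3253, 2990, 867, 545, 480 bp.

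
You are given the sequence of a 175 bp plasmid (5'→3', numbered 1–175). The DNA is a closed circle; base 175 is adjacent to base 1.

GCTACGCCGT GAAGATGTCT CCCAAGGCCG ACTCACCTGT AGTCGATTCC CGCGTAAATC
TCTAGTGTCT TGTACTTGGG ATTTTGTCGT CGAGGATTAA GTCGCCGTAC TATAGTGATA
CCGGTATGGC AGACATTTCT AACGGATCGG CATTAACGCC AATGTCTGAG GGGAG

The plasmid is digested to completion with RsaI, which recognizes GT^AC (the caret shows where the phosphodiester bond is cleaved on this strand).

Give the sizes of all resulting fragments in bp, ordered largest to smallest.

140, 35 bp

RsaI sites (GTAC) start at positions 72, 107.
RsaI cuts after base 2 of each site, so after positions 73, 108.
Circular molecule, 2 cuts → 2 fragments:
  74–108 → 35 bp
  109–175 then 1–73 → 67 + 73 = 140 bp
Sorted largest to smallest: 140, 35 bp.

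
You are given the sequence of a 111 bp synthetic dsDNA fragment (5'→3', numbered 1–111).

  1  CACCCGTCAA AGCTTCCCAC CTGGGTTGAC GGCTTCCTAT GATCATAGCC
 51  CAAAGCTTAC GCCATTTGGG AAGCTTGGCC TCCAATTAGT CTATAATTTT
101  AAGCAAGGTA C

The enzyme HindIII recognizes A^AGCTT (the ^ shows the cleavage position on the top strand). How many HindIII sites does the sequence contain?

3

AAGCTT occurs starting at positions 10, 53, 71.
HindIII cuts at 3 sites.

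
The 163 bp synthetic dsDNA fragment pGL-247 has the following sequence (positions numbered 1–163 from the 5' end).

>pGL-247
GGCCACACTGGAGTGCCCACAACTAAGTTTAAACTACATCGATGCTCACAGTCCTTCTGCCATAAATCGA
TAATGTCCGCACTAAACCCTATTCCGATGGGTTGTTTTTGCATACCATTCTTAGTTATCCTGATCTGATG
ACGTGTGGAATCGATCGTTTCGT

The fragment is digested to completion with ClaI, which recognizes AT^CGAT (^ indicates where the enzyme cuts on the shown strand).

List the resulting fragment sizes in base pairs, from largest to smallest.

84, 39, 28, 12 bp

ClaI sites (ATCGAT) start at positions 38, 66, 150.
ClaI cuts after base 2 of each site, so after positions 39, 67, 151.
Linear molecule, 3 cuts → 4 fragments:
  1–39 → 39 bp
  40–67 → 28 bp
  68–151 → 84 bp
  152–163 → 12 bp
Sorted largest to smallest: 84, 39, 28, 12 bp.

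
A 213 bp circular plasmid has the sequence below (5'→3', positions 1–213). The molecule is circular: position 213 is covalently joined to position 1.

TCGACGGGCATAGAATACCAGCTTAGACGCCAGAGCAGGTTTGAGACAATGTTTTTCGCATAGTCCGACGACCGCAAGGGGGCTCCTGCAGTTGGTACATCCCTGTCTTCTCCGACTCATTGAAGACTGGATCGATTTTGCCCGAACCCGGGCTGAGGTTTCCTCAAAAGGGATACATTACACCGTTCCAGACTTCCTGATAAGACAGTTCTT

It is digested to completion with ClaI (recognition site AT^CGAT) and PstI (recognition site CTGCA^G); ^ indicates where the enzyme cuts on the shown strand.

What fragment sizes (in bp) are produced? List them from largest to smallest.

The ClaI site (ATCGAT) starts at position 131.
ClaI cuts after base 2 of each site, so after position 132.
The PstI site (CTGCAG) starts at position 86.
PstI cuts after base 5 of each site (before the last base), so after position 90.
Combined cut positions: 90, 132.
Circular molecule, 2 cuts → 2 fragments:
  91–132 → 42 bp
  133–213 then 1–90 → 81 + 90 = 171 bp
Sorted largest to smallest: 171, 42 bp.

171, 42 bp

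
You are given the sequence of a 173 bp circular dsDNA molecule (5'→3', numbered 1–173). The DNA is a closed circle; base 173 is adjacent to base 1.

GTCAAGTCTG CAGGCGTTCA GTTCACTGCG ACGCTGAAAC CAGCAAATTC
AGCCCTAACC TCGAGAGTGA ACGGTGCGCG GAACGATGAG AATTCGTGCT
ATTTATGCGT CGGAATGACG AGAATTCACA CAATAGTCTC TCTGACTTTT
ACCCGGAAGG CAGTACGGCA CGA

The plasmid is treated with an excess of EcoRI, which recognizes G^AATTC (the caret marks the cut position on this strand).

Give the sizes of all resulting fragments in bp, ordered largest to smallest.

EcoRI sites (GAATTC) start at positions 90, 122.
EcoRI cuts after the first base of each site, so after positions 90, 122.
Circular molecule, 2 cuts → 2 fragments:
  91–122 → 32 bp
  123–173 then 1–90 → 51 + 90 = 141 bp
Sorted largest to smallest: 141, 32 bp.

141, 32 bp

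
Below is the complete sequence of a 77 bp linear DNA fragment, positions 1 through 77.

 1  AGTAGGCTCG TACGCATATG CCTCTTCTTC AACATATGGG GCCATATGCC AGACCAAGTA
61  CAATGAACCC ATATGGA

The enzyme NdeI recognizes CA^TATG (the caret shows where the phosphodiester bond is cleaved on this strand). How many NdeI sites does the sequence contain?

CATATG occurs starting at positions 15, 33, 43, 70.
NdeI cuts at 4 sites.

4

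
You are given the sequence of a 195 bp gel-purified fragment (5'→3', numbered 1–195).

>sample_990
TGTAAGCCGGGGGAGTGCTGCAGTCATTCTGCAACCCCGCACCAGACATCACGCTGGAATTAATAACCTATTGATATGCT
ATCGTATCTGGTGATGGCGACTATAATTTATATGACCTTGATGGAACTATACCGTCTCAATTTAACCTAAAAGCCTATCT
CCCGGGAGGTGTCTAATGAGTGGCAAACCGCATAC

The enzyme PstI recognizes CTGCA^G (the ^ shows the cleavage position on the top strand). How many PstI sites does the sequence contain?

CTGCAG occurs starting at position 18.
PstI cuts at 1 site.

1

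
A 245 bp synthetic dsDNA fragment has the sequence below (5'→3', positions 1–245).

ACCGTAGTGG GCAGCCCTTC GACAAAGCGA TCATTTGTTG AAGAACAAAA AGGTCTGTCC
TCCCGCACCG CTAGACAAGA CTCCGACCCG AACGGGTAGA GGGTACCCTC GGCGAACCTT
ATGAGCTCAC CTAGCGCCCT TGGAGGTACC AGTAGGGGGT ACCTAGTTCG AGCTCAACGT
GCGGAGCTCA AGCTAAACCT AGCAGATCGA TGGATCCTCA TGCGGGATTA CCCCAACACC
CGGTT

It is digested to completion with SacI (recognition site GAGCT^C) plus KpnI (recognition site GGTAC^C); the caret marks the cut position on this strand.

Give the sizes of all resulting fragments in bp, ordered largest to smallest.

SacI sites (GAGCTC) start at positions 123, 170, 184.
SacI cuts after base 5 of each site (before the last base), so after positions 127, 174, 188.
KpnI sites (GGTACC) start at positions 102, 145, 158.
KpnI cuts after base 5 of each site (before the last base), so after positions 106, 149, 162.
Combined cut positions: 106, 127, 149, 162, 174, 188.
Linear molecule, 6 cuts → 7 fragments:
  1–106 → 106 bp
  107–127 → 21 bp
  128–149 → 22 bp
  150–162 → 13 bp
  163–174 → 12 bp
  175–188 → 14 bp
  189–245 → 57 bp
Sorted largest to smallest: 106, 57, 22, 21, 14, 13, 12 bp.

106, 57, 22, 21, 14, 13, 12 bp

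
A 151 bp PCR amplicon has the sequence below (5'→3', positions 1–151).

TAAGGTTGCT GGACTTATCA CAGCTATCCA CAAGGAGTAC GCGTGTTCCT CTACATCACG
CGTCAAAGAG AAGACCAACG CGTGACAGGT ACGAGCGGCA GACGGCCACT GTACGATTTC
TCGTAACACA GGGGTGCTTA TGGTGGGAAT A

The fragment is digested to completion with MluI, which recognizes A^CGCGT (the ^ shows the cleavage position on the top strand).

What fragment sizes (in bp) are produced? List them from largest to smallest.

MluI sites (ACGCGT) start at positions 39, 58, 78.
MluI cuts after the first base of each site, so after positions 39, 58, 78.
Linear molecule, 3 cuts → 4 fragments:
  1–39 → 39 bp
  40–58 → 19 bp
  59–78 → 20 bp
  79–151 → 73 bp
Sorted largest to smallest: 73, 39, 20, 19 bp.

73, 39, 20, 19 bp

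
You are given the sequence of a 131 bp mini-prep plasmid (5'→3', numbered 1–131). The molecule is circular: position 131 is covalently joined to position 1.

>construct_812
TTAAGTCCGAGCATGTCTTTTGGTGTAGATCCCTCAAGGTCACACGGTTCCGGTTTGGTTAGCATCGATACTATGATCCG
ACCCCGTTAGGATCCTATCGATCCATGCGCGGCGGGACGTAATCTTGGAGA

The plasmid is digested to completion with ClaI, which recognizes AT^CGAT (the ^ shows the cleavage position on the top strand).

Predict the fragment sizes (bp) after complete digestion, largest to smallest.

98, 33 bp

ClaI sites (ATCGAT) start at positions 64, 97.
ClaI cuts after base 2 of each site, so after positions 65, 98.
Circular molecule, 2 cuts → 2 fragments:
  66–98 → 33 bp
  99–131 then 1–65 → 33 + 65 = 98 bp
Sorted largest to smallest: 98, 33 bp.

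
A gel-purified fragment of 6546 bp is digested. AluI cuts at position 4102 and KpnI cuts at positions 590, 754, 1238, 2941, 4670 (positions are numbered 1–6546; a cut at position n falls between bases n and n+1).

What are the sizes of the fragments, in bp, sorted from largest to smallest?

Combined cut positions (sorted): 590, 754, 1238, 2941, 4102, 4670.
Linear molecule, 6 cuts → 7 fragments:
  590 − 0 = 590 bp
  754 − 590 = 164 bp
  1238 − 754 = 484 bp
  2941 − 1238 = 1703 bp
  4102 − 2941 = 1161 bp
  4670 − 4102 = 568 bp
  6546 − 4670 = 1876 bp
Sorted largest to smallest: 1876, 1703, 1161, 590, 568, 484, 164 bp.

1876, 1703, 1161, 590, 568, 484, 164 bp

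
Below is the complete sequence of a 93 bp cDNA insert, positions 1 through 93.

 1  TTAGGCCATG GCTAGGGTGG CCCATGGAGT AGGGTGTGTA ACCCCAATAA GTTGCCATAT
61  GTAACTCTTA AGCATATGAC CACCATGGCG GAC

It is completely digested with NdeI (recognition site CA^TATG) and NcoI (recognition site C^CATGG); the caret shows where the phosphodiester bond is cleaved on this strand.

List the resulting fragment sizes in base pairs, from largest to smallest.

NdeI sites (CATATG) start at positions 56, 73.
NdeI cuts after base 2 of each site, so after positions 57, 74.
NcoI sites (CCATGG) start at positions 6, 22, 83.
NcoI cuts after the first base of each site, so after positions 6, 22, 83.
Combined cut positions: 6, 22, 57, 74, 83.
Linear molecule, 5 cuts → 6 fragments:
  1–6 → 6 bp
  7–22 → 16 bp
  23–57 → 35 bp
  58–74 → 17 bp
  75–83 → 9 bp
  84–93 → 10 bp
Sorted largest to smallest: 35, 17, 16, 10, 9, 6 bp.

35, 17, 16, 10, 9, 6 bp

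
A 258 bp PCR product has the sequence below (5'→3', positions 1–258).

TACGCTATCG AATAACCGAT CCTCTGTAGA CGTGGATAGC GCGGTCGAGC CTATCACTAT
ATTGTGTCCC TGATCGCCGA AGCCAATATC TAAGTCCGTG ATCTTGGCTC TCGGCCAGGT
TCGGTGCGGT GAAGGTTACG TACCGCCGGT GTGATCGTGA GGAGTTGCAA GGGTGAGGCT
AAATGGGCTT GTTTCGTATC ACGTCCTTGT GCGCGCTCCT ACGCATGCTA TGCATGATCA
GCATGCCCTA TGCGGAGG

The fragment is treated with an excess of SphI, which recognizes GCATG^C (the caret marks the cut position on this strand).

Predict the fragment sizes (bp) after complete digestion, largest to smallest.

227, 18, 13 bp

SphI sites (GCATGC) start at positions 223, 241.
SphI cuts after base 5 of each site (before the last base), so after positions 227, 245.
Linear molecule, 2 cuts → 3 fragments:
  1–227 → 227 bp
  228–245 → 18 bp
  246–258 → 13 bp
Sorted largest to smallest: 227, 18, 13 bp.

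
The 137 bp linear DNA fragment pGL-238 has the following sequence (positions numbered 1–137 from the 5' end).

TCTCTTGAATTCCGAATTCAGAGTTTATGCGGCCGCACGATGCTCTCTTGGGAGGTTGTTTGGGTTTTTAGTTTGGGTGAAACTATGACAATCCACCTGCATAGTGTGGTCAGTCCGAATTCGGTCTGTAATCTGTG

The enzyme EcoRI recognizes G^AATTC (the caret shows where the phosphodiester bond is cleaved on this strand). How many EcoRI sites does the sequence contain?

3

GAATTC occurs starting at positions 7, 14, 117.
EcoRI cuts at 3 sites.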